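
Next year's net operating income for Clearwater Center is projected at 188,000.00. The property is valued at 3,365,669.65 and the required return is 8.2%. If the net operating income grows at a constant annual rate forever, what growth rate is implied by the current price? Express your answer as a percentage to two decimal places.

P = D₁/(r−g) ⇒ g = r − D₁/P = 0.082 − 188,000.00/3,365,669.65 = 0.026142

2.61%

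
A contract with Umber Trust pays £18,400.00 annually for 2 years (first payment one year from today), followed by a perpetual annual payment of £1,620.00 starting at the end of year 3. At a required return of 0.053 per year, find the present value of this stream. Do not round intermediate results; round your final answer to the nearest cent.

PV of 2-year annuity: £18,400.00 × [1 − (1+0.053)^−2] / 0.053 = 34068.26604
Perpetuity value at year 2: £1,620.00 / 0.053 = 30566.03774
PV of perpetuity: 30566.03774 / (1+0.053)^2 = 27566.54910
Total PV = 34068.26604 + 27566.54910 = 61634.81514

£61634.82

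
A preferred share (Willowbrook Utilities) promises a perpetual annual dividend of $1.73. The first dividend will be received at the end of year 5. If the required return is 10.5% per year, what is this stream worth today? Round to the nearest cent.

Value at end of year 4: C / r = $1.73 / 0.105 = $16.4762
Discount to today: PV = $16.4762 / (1 + 0.105)^4 = $16.4762 / 1.490902 = $11.05

$11.05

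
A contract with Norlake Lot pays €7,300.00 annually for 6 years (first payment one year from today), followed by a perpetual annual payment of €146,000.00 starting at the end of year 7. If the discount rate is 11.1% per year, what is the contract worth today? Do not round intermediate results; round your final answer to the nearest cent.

€730226.20

PV of 6-year annuity: €7,300.00 × [1 − (1+0.111)^−6] / 0.111 = 30794.16373
Perpetuity value at year 6: €146,000.00 / 0.111 = 1315315.31532
PV of perpetuity: 1315315.31532 / (1+0.111)^6 = 699432.04081
Total PV = 30794.16373 + 699432.04081 = 730226.20454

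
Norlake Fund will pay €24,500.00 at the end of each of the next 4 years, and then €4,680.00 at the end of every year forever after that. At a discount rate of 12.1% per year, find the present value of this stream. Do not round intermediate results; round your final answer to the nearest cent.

PV of 4-year annuity: €24,500.00 × [1 − (1+0.121)^−4] / 0.121 = 74258.60337
Perpetuity value at year 4: €4,680.00 / 0.121 = 38677.68595
PV of perpetuity: 38677.68595 / (1+0.121)^4 = 24492.77723
Total PV = 74258.60337 + 24492.77723 = 98751.38059

€98751.38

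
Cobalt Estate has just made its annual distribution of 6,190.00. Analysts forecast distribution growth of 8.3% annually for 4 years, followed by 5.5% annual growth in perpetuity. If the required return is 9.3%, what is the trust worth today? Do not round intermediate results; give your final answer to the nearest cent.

189849.30

D_1 = 6703.77000
D_2 = 7260.18291
D_3 = 7862.77809
D_4 = 8515.38867
Terminal value at year 4: TV = D_4×(1+g_2)/(r−g_2) = 8983.73505/0.038 = 236414.08027
P_0 = D_1/(1+r)^1 + D_2/(1+r)^2 + D_3/(1+r)^3 + D_4/(1+r)^4 + TV/(1+r)^4
    = 6133.36688 + 6077.25190 + 6021.65033 + 5966.55746 + 165650.47698 = 189849.30356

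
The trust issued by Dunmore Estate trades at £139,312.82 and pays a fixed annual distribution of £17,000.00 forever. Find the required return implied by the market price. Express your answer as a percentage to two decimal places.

12.20%

P = C/r ⇒ r = C/P = £17,000.00/£139,312.82 = 0.122028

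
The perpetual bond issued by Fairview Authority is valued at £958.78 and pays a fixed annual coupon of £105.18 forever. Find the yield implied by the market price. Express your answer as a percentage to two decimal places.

P = C/r ⇒ r = C/P = £105.18/£958.78 = 0.109702

10.97%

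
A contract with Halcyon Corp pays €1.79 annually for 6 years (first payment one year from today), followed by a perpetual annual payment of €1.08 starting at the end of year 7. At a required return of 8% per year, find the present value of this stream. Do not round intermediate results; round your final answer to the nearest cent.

PV of 6-year annuity: €1.79 × [1 − (1+0.08)^−6] / 0.08 = 8.27495
Perpetuity value at year 6: €1.08 / 0.08 = 13.50000
PV of perpetuity: 13.50000 / (1+0.08)^6 = 8.50729
Total PV = 8.27495 + 8.50729 = 16.78224

€16.78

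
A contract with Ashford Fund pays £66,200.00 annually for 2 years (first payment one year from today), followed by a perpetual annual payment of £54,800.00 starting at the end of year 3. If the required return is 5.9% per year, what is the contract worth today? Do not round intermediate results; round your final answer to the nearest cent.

PV of 2-year annuity: £66,200.00 × [1 − (1+0.059)^−2] / 0.059 = 121540.89102
Perpetuity value at year 2: £54,800.00 / 0.059 = 928813.55932
PV of perpetuity: 928813.55932 / (1+0.059)^2 = 828202.67068
Total PV = 121540.89102 + 828202.67068 = 949743.56170

£949743.56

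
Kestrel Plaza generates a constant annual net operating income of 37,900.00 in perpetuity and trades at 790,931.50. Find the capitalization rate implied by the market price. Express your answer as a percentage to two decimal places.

P = C/r ⇒ r = C/P = 37,900.00/790,931.50 = 0.047918

4.79%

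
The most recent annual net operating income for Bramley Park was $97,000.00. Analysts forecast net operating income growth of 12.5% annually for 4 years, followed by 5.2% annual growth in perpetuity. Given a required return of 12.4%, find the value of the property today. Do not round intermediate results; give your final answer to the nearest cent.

$1811191.96

D_1 = 109125.00000
D_2 = 122765.62500
D_3 = 138111.32812
D_4 = 155375.24414
Terminal value at year 4: TV = D_4×(1+g_2)/(r−g_2) = 163454.75684/0.072 = 2270204.95605
P_0 = D_1/(1+r)^1 + D_2/(1+r)^2 + D_3/(1+r)^3 + D_4/(1+r)^4 + TV/(1+r)^4
    = 97086.29893 + 97172.67464 + 97259.12720 + 97345.65667 + 1422328.20584 = 1811191.96329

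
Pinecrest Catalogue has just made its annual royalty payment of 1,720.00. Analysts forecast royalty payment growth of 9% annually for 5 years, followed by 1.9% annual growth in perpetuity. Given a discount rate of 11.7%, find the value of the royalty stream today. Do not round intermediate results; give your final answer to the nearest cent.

D_1 = 1874.80000
D_2 = 2043.53200
D_3 = 2227.44988
D_4 = 2427.92037
D_5 = 2646.43320
Terminal value at year 5: TV = D_5×(1+g_2)/(r−g_2) = 2696.71543/0.098 = 27517.50442
P_0 = D_1/(1+r)^1 + D_2/(1+r)^2 + D_3/(1+r)^3 + D_4/(1+r)^4 + D_5/(1+r)^5 + TV/(1+r)^5
    = 1678.42435 + 1637.85366 + 1598.26365 + 1559.63060 + 1521.93138 + 15824.98035 = 23821.08398

23821.08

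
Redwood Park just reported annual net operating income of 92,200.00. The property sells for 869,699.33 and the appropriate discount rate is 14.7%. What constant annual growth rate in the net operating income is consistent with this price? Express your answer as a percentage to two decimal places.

3.71%

P = D₀(1+g)/(r−g) ⇒ P(r−g) = D₀(1+g) ⇒ g(P+D₀) = P·r − D₀
g = (P·r − D₀)/(P + D₀) = (869,699.33×0.147 − 92,200.00) / (869,699.33 + 92,200.00) = 0.037058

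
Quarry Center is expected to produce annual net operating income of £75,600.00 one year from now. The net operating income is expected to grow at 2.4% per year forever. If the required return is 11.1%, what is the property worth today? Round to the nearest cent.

£868965.52

Growing perpetuity: P = D₁ / (r − g) = £75,600.0000 / (0.111 − 0.024) = £868,965.52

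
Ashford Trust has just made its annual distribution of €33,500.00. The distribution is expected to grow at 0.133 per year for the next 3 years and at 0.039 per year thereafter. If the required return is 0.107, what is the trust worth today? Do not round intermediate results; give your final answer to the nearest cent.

€654075.26

D_1 = 37955.50000
D_2 = 43003.58150
D_3 = 48723.05784
Terminal value at year 3: TV = D_3×(1+g_2)/(r−g_2) = 50623.25710/0.068 = 744459.66317
P_0 = D_1/(1+r)^1 + D_2/(1+r)^2 + D_3/(1+r)^3 + TV/(1+r)^3
    = 34286.81120 + 35092.10216 + 35916.30691 + 548780.04232 = 654075.26259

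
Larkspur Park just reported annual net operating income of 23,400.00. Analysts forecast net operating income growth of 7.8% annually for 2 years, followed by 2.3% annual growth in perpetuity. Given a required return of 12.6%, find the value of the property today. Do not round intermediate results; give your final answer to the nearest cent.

256867.35

D_1 = 25225.20000
D_2 = 27192.76560
Terminal value at year 2: TV = D_2×(1+g_2)/(r−g_2) = 27818.19921/0.103 = 270079.60397
P_0 = D_1/(1+r)^1 + D_2/(1+r)^2 + TV/(1+r)^2
    = 22402.48668 + 21447.49613 + 213017.36445 = 256867.34726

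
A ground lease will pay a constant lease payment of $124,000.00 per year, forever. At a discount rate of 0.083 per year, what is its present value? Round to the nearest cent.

$1493975.90

Level perpetuity: PV = C / r = $124,000.00 / 0.083 = $1,493,975.90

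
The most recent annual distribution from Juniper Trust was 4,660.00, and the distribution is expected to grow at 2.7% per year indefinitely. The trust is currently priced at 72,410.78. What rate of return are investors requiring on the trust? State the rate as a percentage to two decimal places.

D₁ = 4,660.00 × 1.027 = 4,785.8200
P = D₁/(r − g) ⇒ r = D₁/P + g = 4,785.8200/72,410.78 + 0.027 = 0.066093 + 0.027 = 0.093093

9.31%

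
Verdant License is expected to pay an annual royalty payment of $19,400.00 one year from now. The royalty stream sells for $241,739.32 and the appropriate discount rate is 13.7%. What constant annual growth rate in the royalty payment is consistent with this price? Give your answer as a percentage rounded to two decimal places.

P = D₁/(r−g) ⇒ g = r − D₁/P = 0.137 − $19,400.00/$241,739.32 = 0.056748

5.67%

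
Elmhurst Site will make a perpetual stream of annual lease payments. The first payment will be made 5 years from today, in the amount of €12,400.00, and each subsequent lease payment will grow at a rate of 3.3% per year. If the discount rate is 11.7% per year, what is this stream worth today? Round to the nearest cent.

Value at end of year 4: C₁ / (r − g) = €12,400.00 / (0.117 − 0.033) = €147,619.0476
Discount to today: PV = €147,619.0476 / (1 + 0.117)^4 = €147,619.0476 / 1.556728 = €94,826.50

€94826.50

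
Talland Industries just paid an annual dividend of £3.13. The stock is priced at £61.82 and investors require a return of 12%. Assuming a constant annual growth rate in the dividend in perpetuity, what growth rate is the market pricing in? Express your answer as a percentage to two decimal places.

6.60%

P = D₀(1+g)/(r−g) ⇒ P(r−g) = D₀(1+g) ⇒ g(P+D₀) = P·r − D₀
g = (P·r − D₀)/(P + D₀) = (£61.82×0.12 − £3.13) / (£61.82 + £3.13) = 0.066026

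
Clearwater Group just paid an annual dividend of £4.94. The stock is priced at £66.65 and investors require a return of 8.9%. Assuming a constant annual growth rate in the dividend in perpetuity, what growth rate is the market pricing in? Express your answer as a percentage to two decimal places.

1.39%

P = D₀(1+g)/(r−g) ⇒ P(r−g) = D₀(1+g) ⇒ g(P+D₀) = P·r − D₀
g = (P·r − D₀)/(P + D₀) = (£66.65×0.089 − £4.94) / (£66.65 + £4.94) = 0.013855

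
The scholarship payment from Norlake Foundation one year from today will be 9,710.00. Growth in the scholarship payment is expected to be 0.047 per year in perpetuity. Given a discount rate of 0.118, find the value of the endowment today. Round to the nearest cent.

136760.56

Growing perpetuity: P = D₁ / (r − g) = 9,710.0000 / (0.118 − 0.047) = 136,760.56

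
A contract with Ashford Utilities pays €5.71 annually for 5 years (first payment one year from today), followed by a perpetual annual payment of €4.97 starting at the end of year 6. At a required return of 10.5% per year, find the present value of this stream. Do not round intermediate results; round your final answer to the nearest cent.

€50.10

PV of 5-year annuity: €5.71 × [1 − (1+0.105)^−5] / 0.105 = 21.37172
Perpetuity value at year 5: €4.97 / 0.105 = 47.33333
PV of perpetuity: 47.33333 / (1+0.105)^5 = 28.73133
Total PV = 21.37172 + 28.73133 = 50.10305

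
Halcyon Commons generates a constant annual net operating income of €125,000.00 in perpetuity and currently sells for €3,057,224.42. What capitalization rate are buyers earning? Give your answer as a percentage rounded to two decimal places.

P = C/r ⇒ r = C/P = €125,000.00/€3,057,224.42 = 0.040887

4.09%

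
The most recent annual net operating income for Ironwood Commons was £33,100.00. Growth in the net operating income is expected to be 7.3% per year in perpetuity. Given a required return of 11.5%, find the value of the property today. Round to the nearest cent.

£845626.19

D₁ = D₀ × (1 + g) = £33,100.00 × 1.073 = £35,516.3000
Growing perpetuity: P = D₁ / (r − g) = £35,516.3000 / (0.115 − 0.073) = £845,626.19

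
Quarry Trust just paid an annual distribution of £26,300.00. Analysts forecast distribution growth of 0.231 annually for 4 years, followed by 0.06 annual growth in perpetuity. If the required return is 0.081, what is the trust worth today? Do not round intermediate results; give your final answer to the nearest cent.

D_1 = 32375.30000
D_2 = 39853.99430
D_3 = 49060.26698
D_4 = 60393.18866
Terminal value at year 4: TV = D_4×(1+g_2)/(r−g_2) = 64016.77998/0.021 = 3048418.09409
P_0 = D_1/(1+r)^1 + D_2/(1+r)^2 + D_3/(1+r)^3 + D_4/(1+r)^4 + TV/(1+r)^4
    = 29949.39870 + 34105.18946 + 38837.63943 + 44226.76609 + 2232398.66912 = 2379517.66280

£2379517.66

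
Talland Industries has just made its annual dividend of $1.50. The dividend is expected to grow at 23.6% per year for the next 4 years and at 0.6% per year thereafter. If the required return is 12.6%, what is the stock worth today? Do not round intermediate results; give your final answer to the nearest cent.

$25.87

D_1 = 1.85400
D_2 = 2.29154
D_3 = 2.83235
D_4 = 3.50078
Terminal value at year 4: TV = D_4×(1+g_2)/(r−g_2) = 3.52179/0.12 = 29.34823
P_0 = D_1/(1+r)^1 + D_2/(1+r)^2 + D_3/(1+r)^3 + D_4/(1+r)^4 + TV/(1+r)^4
    = 1.64654 + 1.80739 + 1.98395 + 2.17777 + 18.25695 = 25.87260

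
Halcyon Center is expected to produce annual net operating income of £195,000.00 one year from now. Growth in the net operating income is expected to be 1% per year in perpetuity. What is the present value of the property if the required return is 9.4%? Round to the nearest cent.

Growing perpetuity: P = D₁ / (r − g) = £195,000.0000 / (0.094 − 0.01) = £2,321,428.57

£2321428.57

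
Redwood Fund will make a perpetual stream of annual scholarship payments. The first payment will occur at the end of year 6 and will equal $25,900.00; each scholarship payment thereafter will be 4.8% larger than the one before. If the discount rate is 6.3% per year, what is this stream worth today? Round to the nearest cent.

Value at end of year 5: C₁ / (r − g) = $25,900.00 / (0.063 − 0.048) = $1,726,666.6667
Discount to today: PV = $1,726,666.6667 / (1 + 0.063)^5 = $1,726,666.6667 / 1.357270 = $1,272,161.31

$1272161.31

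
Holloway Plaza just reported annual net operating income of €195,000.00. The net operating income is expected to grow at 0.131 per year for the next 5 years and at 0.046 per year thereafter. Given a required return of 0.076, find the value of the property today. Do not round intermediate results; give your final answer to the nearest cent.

D_1 = 220545.00000
D_2 = 249436.39500
D_3 = 282112.56275
D_4 = 319069.30846
D_5 = 360867.38787
Terminal value at year 5: TV = D_5×(1+g_2)/(r−g_2) = 377467.28772/0.03 = 12582242.92385
P_0 = D_1/(1+r)^1 + D_2/(1+r)^2 + D_3/(1+r)^3 + D_4/(1+r)^4 + D_5/(1+r)^5 + TV/(1+r)^5
    = 204967.47212 + 215444.43398 + 226456.92829 + 238032.32890 + 250199.40890 + 8723619.39045 = 9858719.96264

€9858719.96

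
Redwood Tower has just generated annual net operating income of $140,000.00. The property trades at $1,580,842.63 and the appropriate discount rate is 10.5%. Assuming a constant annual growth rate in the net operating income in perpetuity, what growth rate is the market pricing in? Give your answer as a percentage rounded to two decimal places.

1.51%

P = D₀(1+g)/(r−g) ⇒ P(r−g) = D₀(1+g) ⇒ g(P+D₀) = P·r − D₀
g = (P·r − D₀)/(P + D₀) = ($1,580,842.63×0.105 − $140,000.00) / ($1,580,842.63 + $140,000.00) = 0.015102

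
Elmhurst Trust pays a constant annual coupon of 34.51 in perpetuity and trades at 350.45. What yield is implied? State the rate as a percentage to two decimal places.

9.85%

P = C/r ⇒ r = C/P = 34.51/350.45 = 0.098473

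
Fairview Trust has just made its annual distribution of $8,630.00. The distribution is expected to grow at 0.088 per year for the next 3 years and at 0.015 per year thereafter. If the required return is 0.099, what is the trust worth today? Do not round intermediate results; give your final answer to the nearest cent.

D_1 = 9389.44000
D_2 = 10215.71072
D_3 = 11114.69326
Terminal value at year 3: TV = D_3×(1+g_2)/(r−g_2) = 11281.41366/0.084 = 134302.54360
P_0 = D_1/(1+r)^1 + D_2/(1+r)^2 + D_3/(1+r)^3 + TV/(1+r)^3
    = 8543.62147 + 8458.10752 + 8373.44948 + 101179.18124 = 126554.35972

$126554.36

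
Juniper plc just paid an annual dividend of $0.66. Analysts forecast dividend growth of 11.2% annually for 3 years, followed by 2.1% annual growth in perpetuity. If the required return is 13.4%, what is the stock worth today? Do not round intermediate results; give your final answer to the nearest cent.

D_1 = 0.73392
D_2 = 0.81612
D_3 = 0.90752
Terminal value at year 3: TV = D_3×(1+g_2)/(r−g_2) = 0.92658/0.113 = 8.19984
P_0 = D_1/(1+r)^1 + D_2/(1+r)^2 + D_3/(1+r)^3 + TV/(1+r)^3
    = 0.64720 + 0.63464 + 0.62233 + 5.62298 = 7.52714

$7.53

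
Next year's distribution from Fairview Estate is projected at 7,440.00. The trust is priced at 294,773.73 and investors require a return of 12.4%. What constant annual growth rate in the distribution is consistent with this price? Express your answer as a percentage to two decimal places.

9.88%

P = D₁/(r−g) ⇒ g = r − D₁/P = 0.124 − 7,440.00/294,773.73 = 0.098760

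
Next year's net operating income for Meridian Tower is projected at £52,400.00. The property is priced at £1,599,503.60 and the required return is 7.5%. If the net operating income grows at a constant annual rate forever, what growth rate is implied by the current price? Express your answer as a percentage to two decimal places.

P = D₁/(r−g) ⇒ g = r − D₁/P = 0.075 − £52,400.00/£1,599,503.60 = 0.042240

4.22%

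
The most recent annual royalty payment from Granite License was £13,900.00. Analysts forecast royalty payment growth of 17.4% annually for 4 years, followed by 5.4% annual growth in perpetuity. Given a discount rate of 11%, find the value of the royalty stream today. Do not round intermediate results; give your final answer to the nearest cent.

D_1 = 16318.60000
D_2 = 19158.03640
D_3 = 22491.53473
D_4 = 26405.06178
Terminal value at year 4: TV = D_4×(1+g_2)/(r−g_2) = 27830.93511/0.056 = 496980.98416
P_0 = D_1/(1+r)^1 + D_2/(1+r)^2 + D_3/(1+r)^3 + D_4/(1+r)^4 + TV/(1+r)^4
    = 14701.44144 + 15549.09212 + 16445.61635 + 17393.83207 + 327376.76783 = 391466.74981

£391466.75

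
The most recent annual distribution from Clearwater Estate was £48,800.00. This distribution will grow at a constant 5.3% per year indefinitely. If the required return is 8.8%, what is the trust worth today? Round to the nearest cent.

D₁ = D₀ × (1 + g) = £48,800.00 × 1.053 = £51,386.4000
Growing perpetuity: P = D₁ / (r − g) = £51,386.4000 / (0.088 − 0.053) = £1,468,182.86

£1468182.86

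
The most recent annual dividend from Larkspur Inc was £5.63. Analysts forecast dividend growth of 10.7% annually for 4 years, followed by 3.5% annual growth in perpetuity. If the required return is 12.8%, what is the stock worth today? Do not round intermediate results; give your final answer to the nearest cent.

D_1 = 6.23241
D_2 = 6.89928
D_3 = 7.63750
D_4 = 8.45471
Terminal value at year 4: TV = D_4×(1+g_2)/(r−g_2) = 8.75063/0.093 = 94.09278
P_0 = D_1/(1+r)^1 + D_2/(1+r)^2 + D_3/(1+r)^3 + D_4/(1+r)^4 + TV/(1+r)^4
    = 5.52519 + 5.42232 + 5.32138 + 5.22231 + 58.11923 = 79.61043

£79.61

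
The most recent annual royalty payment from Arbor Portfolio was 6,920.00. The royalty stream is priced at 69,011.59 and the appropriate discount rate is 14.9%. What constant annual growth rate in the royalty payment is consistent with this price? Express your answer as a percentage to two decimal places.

P = D₀(1+g)/(r−g) ⇒ P(r−g) = D₀(1+g) ⇒ g(P+D₀) = P·r − D₀
g = (P·r − D₀)/(P + D₀) = (69,011.59×0.149 − 6,920.00) / (69,011.59 + 6,920.00) = 0.044286

4.43%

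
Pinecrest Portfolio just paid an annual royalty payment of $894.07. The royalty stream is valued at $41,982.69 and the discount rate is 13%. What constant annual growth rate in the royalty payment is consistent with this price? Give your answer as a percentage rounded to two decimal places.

P = D₀(1+g)/(r−g) ⇒ P(r−g) = D₀(1+g) ⇒ g(P+D₀) = P·r − D₀
g = (P·r − D₀)/(P + D₀) = ($41,982.69×0.13 − $894.07) / ($41,982.69 + $894.07) = 0.106437

10.64%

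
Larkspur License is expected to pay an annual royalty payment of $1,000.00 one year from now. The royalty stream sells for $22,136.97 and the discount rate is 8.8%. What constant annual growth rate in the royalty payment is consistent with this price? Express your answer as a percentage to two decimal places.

P = D₁/(r−g) ⇒ g = r − D₁/P = 0.088 − $1,000.00/$22,136.97 = 0.042827

4.28%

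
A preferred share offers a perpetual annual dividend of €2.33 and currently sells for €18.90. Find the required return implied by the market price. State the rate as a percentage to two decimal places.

12.33%

P = C/r ⇒ r = C/P = €2.33/€18.90 = 0.123280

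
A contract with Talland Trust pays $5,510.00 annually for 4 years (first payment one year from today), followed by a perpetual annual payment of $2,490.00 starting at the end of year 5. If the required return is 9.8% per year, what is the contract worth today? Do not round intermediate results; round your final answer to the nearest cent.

$35022.75

PV of 4-year annuity: $5,510.00 × [1 − (1+0.098)^−4] / 0.098 = 17541.84475
Perpetuity value at year 4: $2,490.00 / 0.098 = 25408.16327
PV of perpetuity: 25408.16327 / (1+0.098)^4 = 17480.90493
Total PV = 17541.84475 + 17480.90493 = 35022.74968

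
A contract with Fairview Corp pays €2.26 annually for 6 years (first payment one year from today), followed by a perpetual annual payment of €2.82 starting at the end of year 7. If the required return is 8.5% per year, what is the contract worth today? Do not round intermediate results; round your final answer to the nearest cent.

€30.63

PV of 6-year annuity: €2.26 × [1 − (1+0.085)^−6] / 0.085 = 10.29111
Perpetuity value at year 6: €2.82 / 0.085 = 33.17647
PV of perpetuity: 33.17647 / (1+0.085)^6 = 20.33535
Total PV = 10.29111 + 20.33535 = 30.62646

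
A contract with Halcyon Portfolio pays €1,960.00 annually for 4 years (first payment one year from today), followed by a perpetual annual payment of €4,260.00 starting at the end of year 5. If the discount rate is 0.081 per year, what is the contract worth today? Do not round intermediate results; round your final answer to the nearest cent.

PV of 4-year annuity: €1,960.00 × [1 − (1+0.081)^−4] / 0.081 = 6477.34484
Perpetuity value at year 4: €4,260.00 / 0.081 = 52592.59259
PV of perpetuity: 52592.59259 / (1+0.081)^4 = 38514.28186
Total PV = 6477.34484 + 38514.28186 = 44991.62671

€44991.63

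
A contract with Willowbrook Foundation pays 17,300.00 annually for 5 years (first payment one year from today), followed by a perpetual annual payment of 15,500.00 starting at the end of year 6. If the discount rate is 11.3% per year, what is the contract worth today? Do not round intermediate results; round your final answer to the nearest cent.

143770.85

PV of 5-year annuity: 17,300.00 × [1 − (1+0.113)^−5] / 0.113 = 63459.41119
Perpetuity value at year 5: 15,500.00 / 0.113 = 137168.14159
PV of perpetuity: 137168.14159 / (1+0.113)^5 = 80311.44371
Total PV = 63459.41119 + 80311.44371 = 143770.85490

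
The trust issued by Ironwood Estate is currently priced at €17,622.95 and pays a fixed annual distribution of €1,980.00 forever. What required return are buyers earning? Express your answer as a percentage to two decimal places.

11.24%

P = C/r ⇒ r = C/P = €1,980.00/€17,622.95 = 0.112353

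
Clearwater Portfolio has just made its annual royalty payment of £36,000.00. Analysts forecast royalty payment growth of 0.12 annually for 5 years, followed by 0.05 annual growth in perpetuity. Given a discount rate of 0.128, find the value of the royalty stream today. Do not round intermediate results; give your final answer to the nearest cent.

£643878.71

D_1 = 40320.00000
D_2 = 45158.40000
D_3 = 50577.40800
D_4 = 56646.69696
D_5 = 63444.30060
Terminal value at year 5: TV = D_5×(1+g_2)/(r−g_2) = 66616.51562/0.078 = 854057.89263
P_0 = D_1/(1+r)^1 + D_2/(1+r)^2 + D_3/(1+r)^3 + D_4/(1+r)^4 + D_5/(1+r)^5 + TV/(1+r)^5
    = 35744.68085 + 35491.17248 + 35239.46203 + 34989.53677 + 34741.38403 + 467672.47729 = 643878.71345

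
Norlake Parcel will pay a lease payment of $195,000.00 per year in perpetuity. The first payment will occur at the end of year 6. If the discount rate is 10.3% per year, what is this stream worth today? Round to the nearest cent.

$1159631.02

Value at end of year 5: C / r = $195,000.00 / 0.103 = $1,893,203.8835
Discount to today: PV = $1,893,203.8835 / (1 + 0.103)^5 = $1,893,203.8835 / 1.632592 = $1,159,631.02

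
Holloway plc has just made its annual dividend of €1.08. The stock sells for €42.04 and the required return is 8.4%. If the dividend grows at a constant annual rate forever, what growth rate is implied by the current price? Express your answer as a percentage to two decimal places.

P = D₀(1+g)/(r−g) ⇒ P(r−g) = D₀(1+g) ⇒ g(P+D₀) = P·r − D₀
g = (P·r − D₀)/(P + D₀) = (€42.04×0.084 − €1.08) / (€42.04 + €1.08) = 0.056850

5.68%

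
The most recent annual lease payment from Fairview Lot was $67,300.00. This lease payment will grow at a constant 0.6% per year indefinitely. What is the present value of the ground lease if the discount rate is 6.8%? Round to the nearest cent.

D₁ = D₀ × (1 + g) = $67,300.00 × 1.006 = $67,703.8000
Growing perpetuity: P = D₁ / (r − g) = $67,703.8000 / (0.068 − 0.006) = $1,091,996.77

$1091996.77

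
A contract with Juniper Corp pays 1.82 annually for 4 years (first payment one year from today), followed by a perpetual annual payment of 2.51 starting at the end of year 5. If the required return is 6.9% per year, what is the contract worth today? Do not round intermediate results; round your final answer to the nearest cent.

34.03

PV of 4-year annuity: 1.82 × [1 − (1+0.069)^−4] / 0.069 = 6.17867
Perpetuity value at year 4: 2.51 / 0.069 = 36.37681
PV of perpetuity: 36.37681 / (1+0.069)^4 = 27.85568
Total PV = 6.17867 + 27.85568 = 34.03435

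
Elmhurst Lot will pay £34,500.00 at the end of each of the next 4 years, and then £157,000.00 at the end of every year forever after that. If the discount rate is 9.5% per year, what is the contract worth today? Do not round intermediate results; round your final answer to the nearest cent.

£1260082.64

PV of 4-year annuity: £34,500.00 × [1 − (1+0.095)^−4] / 0.095 = 110554.59868
Perpetuity value at year 4: £157,000.00 / 0.095 = 1652631.57895
PV of perpetuity: 1652631.57895 / (1+0.095)^4 = 1149528.04292
Total PV = 110554.59868 + 1149528.04292 = 1260082.64160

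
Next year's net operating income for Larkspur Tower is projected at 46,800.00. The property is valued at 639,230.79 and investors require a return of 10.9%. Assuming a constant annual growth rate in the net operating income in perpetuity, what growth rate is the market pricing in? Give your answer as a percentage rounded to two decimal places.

3.58%

P = D₁/(r−g) ⇒ g = r − D₁/P = 0.109 − 46,800.00/639,230.79 = 0.035787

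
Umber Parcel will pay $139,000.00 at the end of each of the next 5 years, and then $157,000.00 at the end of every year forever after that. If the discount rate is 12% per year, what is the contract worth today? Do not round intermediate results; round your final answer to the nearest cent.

PV of 5-year annuity: $139,000.00 × [1 − (1+0.12)^−5] / 0.12 = 501063.89213
Perpetuity value at year 5: $157,000.00 / 0.12 = 1308333.33333
PV of perpetuity: 1308333.33333 / (1+0.12)^5 = 742383.46957
Total PV = 501063.89213 + 742383.46957 = 1243447.36169

$1243447.36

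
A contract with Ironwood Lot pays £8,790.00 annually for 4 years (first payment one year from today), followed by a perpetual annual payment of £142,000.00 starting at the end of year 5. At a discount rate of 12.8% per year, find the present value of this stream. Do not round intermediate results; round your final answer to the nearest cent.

£711493.47

PV of 4-year annuity: £8,790.00 × [1 − (1+0.128)^−4] / 0.128 = 26254.62520
Perpetuity value at year 4: £142,000.00 / 0.128 = 1109375.00000
PV of perpetuity: 1109375.00000 / (1+0.128)^4 = 685238.84777
Total PV = 26254.62520 + 685238.84777 = 711493.47297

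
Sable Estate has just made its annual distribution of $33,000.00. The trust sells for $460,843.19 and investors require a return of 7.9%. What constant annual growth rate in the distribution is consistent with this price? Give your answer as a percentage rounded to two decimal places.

0.69%

P = D₀(1+g)/(r−g) ⇒ P(r−g) = D₀(1+g) ⇒ g(P+D₀) = P·r − D₀
g = (P·r − D₀)/(P + D₀) = ($460,843.19×0.079 − $33,000.00) / ($460,843.19 + $33,000.00) = 0.006898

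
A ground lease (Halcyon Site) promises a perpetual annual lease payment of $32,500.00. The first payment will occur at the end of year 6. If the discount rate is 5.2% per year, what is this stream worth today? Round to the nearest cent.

Value at end of year 5: C / r = $32,500.00 / 0.052 = $625,000.0000
Discount to today: PV = $625,000.0000 / (1 + 0.052)^5 = $625,000.0000 / 1.288483 = $485,066.54

$485066.54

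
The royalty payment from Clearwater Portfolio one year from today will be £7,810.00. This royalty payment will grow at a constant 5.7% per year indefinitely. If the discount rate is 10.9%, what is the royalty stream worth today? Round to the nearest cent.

£150192.31

Growing perpetuity: P = D₁ / (r − g) = £7,810.0000 / (0.109 − 0.057) = £150,192.31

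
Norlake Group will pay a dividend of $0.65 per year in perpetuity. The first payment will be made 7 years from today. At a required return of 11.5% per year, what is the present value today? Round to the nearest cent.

Value at end of year 6: C / r = $0.65 / 0.115 = $5.6522
Discount to today: PV = $5.6522 / (1 + 0.115)^6 = $5.6522 / 1.921539 = $2.94

$2.94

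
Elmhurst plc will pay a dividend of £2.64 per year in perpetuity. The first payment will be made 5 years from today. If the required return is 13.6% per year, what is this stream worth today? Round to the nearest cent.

£11.66

Value at end of year 4: C / r = £2.64 / 0.136 = £19.4118
Discount to today: PV = £19.4118 / (1 + 0.136)^4 = £19.4118 / 1.665380 = £11.66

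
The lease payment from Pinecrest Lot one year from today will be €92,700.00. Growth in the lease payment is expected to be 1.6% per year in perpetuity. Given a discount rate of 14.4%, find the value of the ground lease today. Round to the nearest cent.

Growing perpetuity: P = D₁ / (r − g) = €92,700.0000 / (0.144 − 0.016) = €724,218.75

€724218.75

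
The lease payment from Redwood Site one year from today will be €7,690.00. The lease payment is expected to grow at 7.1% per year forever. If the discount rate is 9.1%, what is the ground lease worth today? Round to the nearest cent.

€384500.00

Growing perpetuity: P = D₁ / (r − g) = €7,690.0000 / (0.091 − 0.071) = €384,500.00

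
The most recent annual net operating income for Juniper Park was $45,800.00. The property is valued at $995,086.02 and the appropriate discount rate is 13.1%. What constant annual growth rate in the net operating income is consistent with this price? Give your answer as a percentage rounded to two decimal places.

P = D₀(1+g)/(r−g) ⇒ P(r−g) = D₀(1+g) ⇒ g(P+D₀) = P·r − D₀
g = (P·r − D₀)/(P + D₀) = ($995,086.02×0.131 − $45,800.00) / ($995,086.02 + $45,800.00) = 0.081235

8.12%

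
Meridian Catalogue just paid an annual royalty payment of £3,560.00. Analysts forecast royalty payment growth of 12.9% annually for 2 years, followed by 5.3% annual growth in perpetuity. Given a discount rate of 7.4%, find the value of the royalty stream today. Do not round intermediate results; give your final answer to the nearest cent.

£204935.98

D_1 = 4019.24000
D_2 = 4537.72196
Terminal value at year 2: TV = D_2×(1+g_2)/(r−g_2) = 4778.22122/0.021 = 227534.34399
P_0 = D_1/(1+r)^1 + D_2/(1+r)^2 + TV/(1+r)^2
    = 3742.30912 + 3933.95438 + 197259.71238 = 204935.97588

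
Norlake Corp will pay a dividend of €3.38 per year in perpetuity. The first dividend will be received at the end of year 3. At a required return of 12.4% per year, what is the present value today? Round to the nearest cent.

€21.58

Value at end of year 2: C / r = €3.38 / 0.124 = €27.2581
Discount to today: PV = €27.2581 / (1 + 0.124)^2 = €27.2581 / 1.263376 = €21.58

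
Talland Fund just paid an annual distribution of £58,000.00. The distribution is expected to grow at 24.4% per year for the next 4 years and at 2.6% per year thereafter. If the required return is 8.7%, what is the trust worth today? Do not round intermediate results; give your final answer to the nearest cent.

£2002205.47

D_1 = 72152.00000
D_2 = 89757.08800
D_3 = 111657.81747
D_4 = 138902.32494
Terminal value at year 4: TV = D_4×(1+g_2)/(r−g_2) = 142513.78538/0.061 = 2336291.56366
P_0 = D_1/(1+r)^1 + D_2/(1+r)^2 + D_3/(1+r)^3 + D_4/(1+r)^4 + TV/(1+r)^4
    = 66377.18491 + 75964.32202 + 86936.16981 + 99492.72792 + 1673435.06304 = 2002205.46770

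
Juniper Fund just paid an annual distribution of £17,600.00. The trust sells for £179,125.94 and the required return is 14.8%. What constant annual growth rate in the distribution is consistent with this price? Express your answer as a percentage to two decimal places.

P = D₀(1+g)/(r−g) ⇒ P(r−g) = D₀(1+g) ⇒ g(P+D₀) = P·r − D₀
g = (P·r − D₀)/(P + D₀) = (£179,125.94×0.148 − £17,600.00) / (£179,125.94 + £17,600.00) = 0.045295

4.53%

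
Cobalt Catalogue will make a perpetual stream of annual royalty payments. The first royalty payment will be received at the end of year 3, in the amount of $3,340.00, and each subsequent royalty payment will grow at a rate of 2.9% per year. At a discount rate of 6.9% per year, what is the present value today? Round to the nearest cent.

$73068.65

Value at end of year 2: C₁ / (r − g) = $3,340.00 / (0.069 − 0.029) = $83,500.0000
Discount to today: PV = $83,500.0000 / (1 + 0.069)^2 = $83,500.0000 / 1.142761 = $73,068.65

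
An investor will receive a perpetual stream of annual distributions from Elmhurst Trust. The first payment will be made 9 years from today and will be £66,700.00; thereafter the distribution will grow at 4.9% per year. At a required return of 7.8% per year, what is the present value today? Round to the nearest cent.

Value at end of year 8: C₁ / (r − g) = £66,700.00 / (0.078 − 0.049) = £2,300,000.0000
Discount to today: PV = £2,300,000.0000 / (1 + 0.078)^8 = £2,300,000.0000 / 1.823686 = £1,261,181.96

£1261181.96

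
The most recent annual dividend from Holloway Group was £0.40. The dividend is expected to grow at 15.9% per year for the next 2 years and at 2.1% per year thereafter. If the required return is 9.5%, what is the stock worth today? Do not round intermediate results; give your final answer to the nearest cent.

£7.05

D_1 = 0.46360
D_2 = 0.53731
Terminal value at year 2: TV = D_2×(1+g_2)/(r−g_2) = 0.54860/0.074 = 7.41346
P_0 = D_1/(1+r)^1 + D_2/(1+r)^2 + TV/(1+r)^2
    = 0.42338 + 0.44812 + 6.18291 = 7.05441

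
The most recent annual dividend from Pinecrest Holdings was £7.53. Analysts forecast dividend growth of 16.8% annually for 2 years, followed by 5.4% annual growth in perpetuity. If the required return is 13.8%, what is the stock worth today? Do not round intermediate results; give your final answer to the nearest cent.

D_1 = 8.79504
D_2 = 10.27261
Terminal value at year 2: TV = D_2×(1+g_2)/(r−g_2) = 10.82733/0.084 = 128.89676
P_0 = D_1/(1+r)^1 + D_2/(1+r)^2 + TV/(1+r)^2
    = 7.72851 + 7.93225 + 99.53079 = 115.19154

£115.19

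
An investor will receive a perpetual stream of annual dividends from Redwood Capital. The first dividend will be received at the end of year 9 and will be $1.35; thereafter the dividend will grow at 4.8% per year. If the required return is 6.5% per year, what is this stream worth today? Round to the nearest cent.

Value at end of year 8: C₁ / (r − g) = $1.35 / (0.065 − 0.048) = $79.4118
Discount to today: PV = $79.4118 / (1 + 0.065)^8 = $79.4118 / 1.654996 = $47.98

$47.98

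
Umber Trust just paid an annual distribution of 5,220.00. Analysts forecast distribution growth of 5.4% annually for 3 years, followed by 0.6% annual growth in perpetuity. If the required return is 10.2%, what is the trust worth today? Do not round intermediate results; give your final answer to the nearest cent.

62195.15

D_1 = 5501.88000
D_2 = 5798.98152
D_3 = 6112.12652
Terminal value at year 3: TV = D_3×(1+g_2)/(r−g_2) = 6148.79928/0.096 = 64049.99251
P_0 = D_1/(1+r)^1 + D_2/(1+r)^2 + D_3/(1+r)^3 + TV/(1+r)^3
    = 4992.63158 + 4775.16668 + 4567.17394 + 47860.17693 = 62195.14913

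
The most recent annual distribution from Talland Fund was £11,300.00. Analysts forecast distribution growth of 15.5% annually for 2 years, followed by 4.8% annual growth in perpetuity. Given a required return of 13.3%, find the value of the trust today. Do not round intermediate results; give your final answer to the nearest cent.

D_1 = 13051.50000
D_2 = 15074.48250
Terminal value at year 2: TV = D_2×(1+g_2)/(r−g_2) = 15798.05766/0.085 = 185859.50188
P_0 = D_1/(1+r)^1 + D_2/(1+r)^2 + TV/(1+r)^2
    = 11519.41748 + 11743.09548 + 144785.45963 = 168047.97259

£168047.97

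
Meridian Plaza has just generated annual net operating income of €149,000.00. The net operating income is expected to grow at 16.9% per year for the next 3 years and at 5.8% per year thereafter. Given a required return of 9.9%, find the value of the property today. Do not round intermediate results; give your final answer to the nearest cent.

D_1 = 174181.00000
D_2 = 203617.58900
D_3 = 238028.96154
Terminal value at year 3: TV = D_3×(1+g_2)/(r−g_2) = 251834.64131/0.041 = 6142308.32464
P_0 = D_1/(1+r)^1 + D_2/(1+r)^2 + D_3/(1+r)^3 + TV/(1+r)^3
    = 158490.44586 + 168585.37872 + 179323.30093 + 4627415.91176 = 5133815.03727

€5133815.04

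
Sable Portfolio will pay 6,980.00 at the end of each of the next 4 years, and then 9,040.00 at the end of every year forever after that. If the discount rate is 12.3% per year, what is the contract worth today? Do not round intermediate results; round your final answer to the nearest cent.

PV of 4-year annuity: 6,980.00 × [1 − (1+0.123)^−4] / 0.123 = 21067.43835
Perpetuity value at year 4: 9,040.00 / 0.123 = 73495.93496
PV of perpetuity: 73495.93496 / (1+0.123)^4 = 46210.88586
Total PV = 21067.43835 + 46210.88586 = 67278.32421

67278.32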